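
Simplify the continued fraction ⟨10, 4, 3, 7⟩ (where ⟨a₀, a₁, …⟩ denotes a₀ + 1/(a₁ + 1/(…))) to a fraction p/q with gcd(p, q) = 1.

Build up convergents one term at a time:
a_0 = 10: 10/1
a_1 = 4: 41/4
a_2 = 3: 133/13
a_3 = 7: 972/95

972/95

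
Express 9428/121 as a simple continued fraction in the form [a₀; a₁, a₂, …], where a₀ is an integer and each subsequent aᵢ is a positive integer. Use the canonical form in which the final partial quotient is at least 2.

[77; 1, 11, 10]

9428 ÷ 121 → quotient 77, remainder 111
121 ÷ 111 → quotient 1, remainder 10
111 ÷ 10 → quotient 11, remainder 1
10 ÷ 1 → quotient 10, remainder 0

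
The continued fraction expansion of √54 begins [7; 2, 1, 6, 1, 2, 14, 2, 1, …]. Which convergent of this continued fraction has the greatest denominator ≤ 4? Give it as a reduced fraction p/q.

a_0 = 7: 7/1  (≤ bound)
a_1 = 2: 15/2  (≤ bound)
a_2 = 1: 22/3  (≤ bound)
a_3 = 6: 147/20  (> 4, stop)

22/3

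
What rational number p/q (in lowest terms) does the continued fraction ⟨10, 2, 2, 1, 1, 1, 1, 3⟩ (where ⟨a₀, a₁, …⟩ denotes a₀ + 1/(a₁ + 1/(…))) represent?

1167/112

a_0 = 10: 10/1
a_1 = 2: 21/2
a_2 = 2: 52/5
a_3 = 1: 73/7
a_4 = 1: 125/12
a_5 = 1: 198/19
a_6 = 1: 323/31
a_7 = 3: 1167/112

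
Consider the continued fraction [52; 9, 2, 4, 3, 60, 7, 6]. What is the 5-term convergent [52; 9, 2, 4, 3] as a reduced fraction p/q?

Starting at the tail and folding back:
Start with 3.
4 + 1/(3/1) = 4 + 1/3 = 13/3
2 + 1/(13/3) = 2 + 3/13 = 29/13
9 + 1/(29/13) = 9 + 13/29 = 274/29
52 + 1/(274/29) = 52 + 29/274 = 14277/274

14277/274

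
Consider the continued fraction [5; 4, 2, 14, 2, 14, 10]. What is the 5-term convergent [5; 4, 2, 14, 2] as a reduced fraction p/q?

a_0 = 5: 5/1
a_1 = 4: 21/4
a_2 = 2: 47/9
a_3 = 14: 679/130
a_4 = 2: 1405/269

1405/269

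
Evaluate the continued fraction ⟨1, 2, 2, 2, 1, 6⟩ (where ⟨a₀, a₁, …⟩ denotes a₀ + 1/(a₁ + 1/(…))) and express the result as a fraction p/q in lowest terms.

161/114

Build up convergents one term at a time:
a_0 = 1: 1/1
a_1 = 2: 3/2
a_2 = 2: 7/5
a_3 = 2: 17/12
a_4 = 1: 24/17
a_5 = 6: 161/114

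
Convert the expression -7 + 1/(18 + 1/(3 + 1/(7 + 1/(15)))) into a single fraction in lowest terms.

-42367/6100

Start with 15.
7 + 1/(15/1) = 7 + 1/15 = 106/15
3 + 1/(106/15) = 3 + 15/106 = 333/106
18 + 1/(333/106) = 18 + 106/333 = 6100/333
-7 + 1/(6100/333) = -7 + 333/6100 = -42367/6100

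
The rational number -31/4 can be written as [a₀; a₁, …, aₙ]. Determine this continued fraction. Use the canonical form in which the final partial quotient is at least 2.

[-8; 4]

Apply division with remainder until the remainder is 0:
-31 = -8·4 + 1, so a_0 = -8
4 = 4·1 + 0, so a_1 = 4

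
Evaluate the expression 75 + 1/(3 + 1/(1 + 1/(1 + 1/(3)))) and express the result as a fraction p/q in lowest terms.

Work from the innermost term outward:
Start with 3.
1 + 1/(3/1) = 1 + 1/3 = 4/3
1 + 1/(4/3) = 1 + 3/4 = 7/4
3 + 1/(7/4) = 3 + 4/7 = 25/7
75 + 1/(25/7) = 75 + 7/25 = 1882/25

1882/25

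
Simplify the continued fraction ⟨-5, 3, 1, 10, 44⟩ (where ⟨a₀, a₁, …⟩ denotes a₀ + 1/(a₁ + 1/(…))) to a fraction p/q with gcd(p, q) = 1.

-8995/1896

a_0 = -5: -5/1
a_1 = 3: -14/3
a_2 = 1: -19/4
a_3 = 10: -204/43
a_4 = 44: -8995/1896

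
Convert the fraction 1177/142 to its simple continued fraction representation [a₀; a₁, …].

[8; 3, 2, 6, 3]

1177 ÷ 142 → quotient 8, remainder 41
142 ÷ 41 → quotient 3, remainder 19
41 ÷ 19 → quotient 2, remainder 3
19 ÷ 3 → quotient 6, remainder 1
3 ÷ 1 → quotient 3, remainder 0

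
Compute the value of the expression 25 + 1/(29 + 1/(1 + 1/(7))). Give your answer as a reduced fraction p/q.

5983/239

a_0 = 25: 25/1
a_1 = 29: 726/29
a_2 = 1: 751/30
a_3 = 7: 5983/239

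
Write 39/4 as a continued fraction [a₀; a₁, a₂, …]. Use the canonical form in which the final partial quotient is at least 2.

39 ÷ 4 → quotient 9, remainder 3
4 ÷ 3 → quotient 1, remainder 1
3 ÷ 1 → quotient 3, remainder 0

[9; 1, 3]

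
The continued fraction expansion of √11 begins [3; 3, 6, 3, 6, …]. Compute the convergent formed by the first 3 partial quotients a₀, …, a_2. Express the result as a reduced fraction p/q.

63/19

Start with 6.
3 + 1/(6/1) = 3 + 1/6 = 19/6
3 + 1/(19/6) = 3 + 6/19 = 63/19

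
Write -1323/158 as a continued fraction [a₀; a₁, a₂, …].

Run the Euclidean algorithm, recording each quotient:
⌊-1323/158⌋ = -9, remainder 99
⌊158/99⌋ = 1, remainder 59
⌊99/59⌋ = 1, remainder 40
⌊59/40⌋ = 1, remainder 19
⌊40/19⌋ = 2, remainder 2
⌊19/2⌋ = 9, remainder 1
⌊2/1⌋ = 2, remainder 0

[-9; 1, 1, 1, 2, 9, 2]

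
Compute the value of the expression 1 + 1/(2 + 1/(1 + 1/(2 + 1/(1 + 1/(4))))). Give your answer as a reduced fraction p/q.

Work from the innermost term outward:
Start with 4.
1 + 1/(4/1) = 1 + 1/4 = 5/4
2 + 1/(5/4) = 2 + 4/5 = 14/5
1 + 1/(14/5) = 1 + 5/14 = 19/14
2 + 1/(19/14) = 2 + 14/19 = 52/19
1 + 1/(52/19) = 1 + 19/52 = 71/52

71/52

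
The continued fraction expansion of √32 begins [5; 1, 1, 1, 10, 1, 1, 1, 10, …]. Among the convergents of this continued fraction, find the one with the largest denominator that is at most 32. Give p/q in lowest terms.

List convergents until the denominator exceeds the bound:
a_0 = 5: 5/1  (≤ bound)
a_1 = 1: 6/1  (≤ bound)
a_2 = 1: 11/2  (≤ bound)
a_3 = 1: 17/3  (≤ bound)
a_4 = 10: 181/32  (≤ bound)
a_5 = 1: 198/35  (> 32, stop)

181/32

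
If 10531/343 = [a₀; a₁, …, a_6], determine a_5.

Run the Euclidean algorithm, recording each quotient:
10531 ÷ 343 → quotient 30, remainder 241
343 ÷ 241 → quotient 1, remainder 102
241 ÷ 102 → quotient 2, remainder 37
102 ÷ 37 → quotient 2, remainder 28
37 ÷ 28 → quotient 1, remainder 9
28 ÷ 9 → quotient 3, remainder 1

3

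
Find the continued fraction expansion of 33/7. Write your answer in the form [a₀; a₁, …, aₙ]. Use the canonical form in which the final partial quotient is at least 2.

[4; 1, 2, 2]

Apply division with remainder until the remainder is 0:
33 ÷ 7 → quotient 4, remainder 5
7 ÷ 5 → quotient 1, remainder 2
5 ÷ 2 → quotient 2, remainder 1
2 ÷ 1 → quotient 2, remainder 0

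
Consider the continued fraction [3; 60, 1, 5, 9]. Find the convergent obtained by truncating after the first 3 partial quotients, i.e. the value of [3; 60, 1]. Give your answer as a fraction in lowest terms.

Start with 1.
60 + 1/(1/1) = 60 + 1/1 = 61/1
3 + 1/(61/1) = 3 + 1/61 = 184/61

184/61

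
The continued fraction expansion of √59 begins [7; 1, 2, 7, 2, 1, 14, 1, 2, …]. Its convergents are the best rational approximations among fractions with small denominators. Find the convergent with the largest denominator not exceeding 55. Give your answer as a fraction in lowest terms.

361/47

List convergents until the denominator exceeds the bound:
a_0 = 7: 7/1  (≤ bound)
a_1 = 1: 8/1  (≤ bound)
a_2 = 2: 23/3  (≤ bound)
a_3 = 7: 169/22  (≤ bound)
a_4 = 2: 361/47  (≤ bound)
a_5 = 1: 530/69  (> 55, stop)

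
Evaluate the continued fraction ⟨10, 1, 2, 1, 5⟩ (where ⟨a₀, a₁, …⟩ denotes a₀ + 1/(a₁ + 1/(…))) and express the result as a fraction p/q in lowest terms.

Start with 5.
1 + 1/(5/1) = 1 + 1/5 = 6/5
2 + 1/(6/5) = 2 + 5/6 = 17/6
1 + 1/(17/6) = 1 + 6/17 = 23/17
10 + 1/(23/17) = 10 + 17/23 = 247/23

247/23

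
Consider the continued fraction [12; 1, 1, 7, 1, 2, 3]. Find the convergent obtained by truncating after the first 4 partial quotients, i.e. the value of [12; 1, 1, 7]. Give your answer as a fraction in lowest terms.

a_0 = 12: 12/1
a_1 = 1: 13/1
a_2 = 1: 25/2
a_3 = 7: 188/15

188/15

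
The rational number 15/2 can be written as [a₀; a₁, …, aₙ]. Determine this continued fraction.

⌊15/2⌋ = 7, remainder 1
⌊2/1⌋ = 2, remainder 0

[7; 2]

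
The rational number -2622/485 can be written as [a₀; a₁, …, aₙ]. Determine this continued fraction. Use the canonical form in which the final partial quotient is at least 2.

-2622 = -6·485 + 288, so a_0 = -6
485 = 1·288 + 197, so a_1 = 1
288 = 1·197 + 91, so a_2 = 1
197 = 2·91 + 15, so a_3 = 2
91 = 6·15 + 1, so a_4 = 6
15 = 15·1 + 0, so a_5 = 15

[-6; 1, 1, 2, 6, 15]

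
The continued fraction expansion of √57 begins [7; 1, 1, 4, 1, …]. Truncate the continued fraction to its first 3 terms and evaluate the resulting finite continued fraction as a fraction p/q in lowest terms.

15/2

a_0 = 7: 7/1
a_1 = 1: 8/1
a_2 = 1: 15/2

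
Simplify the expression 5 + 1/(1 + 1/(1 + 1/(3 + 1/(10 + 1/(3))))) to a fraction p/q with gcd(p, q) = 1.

a_0 = 5: 5/1
a_1 = 1: 6/1
a_2 = 1: 11/2
a_3 = 3: 39/7
a_4 = 10: 401/72
a_5 = 3: 1242/223

1242/223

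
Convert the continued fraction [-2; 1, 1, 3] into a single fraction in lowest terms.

Start with 3.
1 + 1/(3/1) = 1 + 1/3 = 4/3
1 + 1/(4/3) = 1 + 3/4 = 7/4
-2 + 1/(7/4) = -2 + 4/7 = -10/7

-10/7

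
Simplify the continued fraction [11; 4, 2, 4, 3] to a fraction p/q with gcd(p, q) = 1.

1448/129

Start with 3.
4 + 1/(3/1) = 4 + 1/3 = 13/3
2 + 1/(13/3) = 2 + 3/13 = 29/13
4 + 1/(29/13) = 4 + 13/29 = 129/29
11 + 1/(129/29) = 11 + 29/129 = 1448/129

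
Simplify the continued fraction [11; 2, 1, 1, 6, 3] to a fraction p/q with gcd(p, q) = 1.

Start with 3.
6 + 1/(3/1) = 6 + 1/3 = 19/3
1 + 1/(19/3) = 1 + 3/19 = 22/19
1 + 1/(22/19) = 1 + 19/22 = 41/22
2 + 1/(41/22) = 2 + 22/41 = 104/41
11 + 1/(104/41) = 11 + 41/104 = 1185/104

1185/104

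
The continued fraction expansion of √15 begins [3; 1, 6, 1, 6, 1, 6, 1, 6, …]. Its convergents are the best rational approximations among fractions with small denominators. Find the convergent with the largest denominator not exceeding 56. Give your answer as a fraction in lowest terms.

List convergents until the denominator exceeds the bound:
a_0 = 3: 3/1  (≤ bound)
a_1 = 1: 4/1  (≤ bound)
a_2 = 6: 27/7  (≤ bound)
a_3 = 1: 31/8  (≤ bound)
a_4 = 6: 213/55  (≤ bound)
a_5 = 1: 244/63  (> 56, stop)

213/55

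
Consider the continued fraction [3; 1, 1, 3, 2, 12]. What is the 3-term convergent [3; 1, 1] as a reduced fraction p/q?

7/2

Start with 1.
1 + 1/(1/1) = 1 + 1/1 = 2/1
3 + 1/(2/1) = 3 + 1/2 = 7/2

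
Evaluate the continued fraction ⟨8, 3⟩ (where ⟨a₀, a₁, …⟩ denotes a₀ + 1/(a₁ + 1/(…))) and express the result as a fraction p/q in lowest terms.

Start with 3.
8 + 1/(3/1) = 8 + 1/3 = 25/3

25/3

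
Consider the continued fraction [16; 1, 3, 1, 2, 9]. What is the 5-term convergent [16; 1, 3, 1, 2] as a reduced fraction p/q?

a_0 = 16: 16/1
a_1 = 1: 17/1
a_2 = 3: 67/4
a_3 = 1: 84/5
a_4 = 2: 235/14

235/14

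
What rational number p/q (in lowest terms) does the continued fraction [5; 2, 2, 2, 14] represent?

a_0 = 5: 5/1
a_1 = 2: 11/2
a_2 = 2: 27/5
a_3 = 2: 65/12
a_4 = 14: 937/173

937/173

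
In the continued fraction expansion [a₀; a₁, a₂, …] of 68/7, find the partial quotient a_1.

68 = 9·7 + 5, so a_0 = 9
7 = 1·5 + 2, so a_1 = 1

1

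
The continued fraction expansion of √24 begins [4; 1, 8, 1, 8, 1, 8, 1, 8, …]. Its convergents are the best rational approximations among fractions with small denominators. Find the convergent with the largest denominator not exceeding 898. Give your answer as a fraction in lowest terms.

4316/881

List convergents until the denominator exceeds the bound:
a_0 = 4: 4/1  (≤ bound)
a_1 = 1: 5/1  (≤ bound)
a_2 = 8: 44/9  (≤ bound)
a_3 = 1: 49/10  (≤ bound)
a_4 = 8: 436/89  (≤ bound)
a_5 = 1: 485/99  (≤ bound)
a_6 = 8: 4316/881  (≤ bound)
a_7 = 1: 4801/980  (> 898, stop)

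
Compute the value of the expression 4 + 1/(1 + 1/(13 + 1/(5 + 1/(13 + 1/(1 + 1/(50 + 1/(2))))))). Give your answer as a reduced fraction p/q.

511107/103682

a_0 = 4: 4/1
a_1 = 1: 5/1
a_2 = 13: 69/14
a_3 = 5: 350/71
a_4 = 13: 4619/937
a_5 = 1: 4969/1008
a_6 = 50: 253069/51337
a_7 = 2: 511107/103682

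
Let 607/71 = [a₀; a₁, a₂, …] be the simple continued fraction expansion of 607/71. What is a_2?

1

⌊607/71⌋ = 8, remainder 39
⌊71/39⌋ = 1, remainder 32
⌊39/32⌋ = 1, remainder 7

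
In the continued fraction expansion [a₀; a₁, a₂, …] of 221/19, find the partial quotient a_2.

Repeatedly divide and take the remainder:
221 ÷ 19 → quotient 11, remainder 12
19 ÷ 12 → quotient 1, remainder 7
12 ÷ 7 → quotient 1, remainder 5

1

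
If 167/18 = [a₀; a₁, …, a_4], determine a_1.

167 = 9·18 + 5, so a_0 = 9
18 = 3·5 + 3, so a_1 = 3

3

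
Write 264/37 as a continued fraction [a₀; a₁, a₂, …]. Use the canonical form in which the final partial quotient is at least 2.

264 ÷ 37 → quotient 7, remainder 5
37 ÷ 5 → quotient 7, remainder 2
5 ÷ 2 → quotient 2, remainder 1
2 ÷ 1 → quotient 2, remainder 0

[7; 7, 2, 2]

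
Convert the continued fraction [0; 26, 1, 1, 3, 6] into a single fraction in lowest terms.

44/1169

Compute successive convergents:
a_0 = 0: 0/1
a_1 = 26: 1/26
a_2 = 1: 1/27
a_3 = 1: 2/53
a_4 = 3: 7/186
a_5 = 6: 44/1169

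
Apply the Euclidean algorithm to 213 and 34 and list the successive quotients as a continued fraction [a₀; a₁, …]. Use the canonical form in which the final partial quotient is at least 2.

[6; 3, 1, 3, 2]

⌊213/34⌋ = 6, remainder 9
⌊34/9⌋ = 3, remainder 7
⌊9/7⌋ = 1, remainder 2
⌊7/2⌋ = 3, remainder 1
⌊2/1⌋ = 2, remainder 0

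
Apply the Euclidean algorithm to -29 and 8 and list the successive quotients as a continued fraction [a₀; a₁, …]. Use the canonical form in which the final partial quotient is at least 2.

-29 = -4·8 + 3, so a_0 = -4
8 = 2·3 + 2, so a_1 = 2
3 = 1·2 + 1, so a_2 = 1
2 = 2·1 + 0, so a_3 = 2

[-4; 2, 1, 2]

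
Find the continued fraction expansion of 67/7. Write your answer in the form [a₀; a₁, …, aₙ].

[9; 1, 1, 3]

Run the Euclidean algorithm, recording each quotient:
⌊67/7⌋ = 9, remainder 4
⌊7/4⌋ = 1, remainder 3
⌊4/3⌋ = 1, remainder 1
⌊3/1⌋ = 3, remainder 0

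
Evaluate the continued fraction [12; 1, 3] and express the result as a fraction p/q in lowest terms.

51/4

Start with 3.
1 + 1/(3/1) = 1 + 1/3 = 4/3
12 + 1/(4/3) = 12 + 3/4 = 51/4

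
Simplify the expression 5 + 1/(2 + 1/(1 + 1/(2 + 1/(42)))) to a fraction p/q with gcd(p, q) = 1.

1822/339

Use the convergent recurrence hₖ = aₖ·hₖ₋₁ + hₖ₋₂ (and likewise for the denominators kₖ):
a_0 = 5: 5/1
a_1 = 2: 11/2
a_2 = 1: 16/3
a_3 = 2: 43/8
a_4 = 42: 1822/339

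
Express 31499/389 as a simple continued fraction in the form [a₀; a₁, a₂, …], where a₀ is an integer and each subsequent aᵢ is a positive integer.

[80; 1, 37, 1, 9]

Repeatedly divide and take the remainder:
⌊31499/389⌋ = 80, remainder 379
⌊389/379⌋ = 1, remainder 10
⌊379/10⌋ = 37, remainder 9
⌊10/9⌋ = 1, remainder 1
⌊9/1⌋ = 9, remainder 0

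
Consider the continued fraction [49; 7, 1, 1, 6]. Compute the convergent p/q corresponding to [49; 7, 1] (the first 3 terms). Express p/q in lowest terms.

393/8

Start with 1.
7 + 1/(1/1) = 7 + 1/1 = 8/1
49 + 1/(8/1) = 49 + 1/8 = 393/8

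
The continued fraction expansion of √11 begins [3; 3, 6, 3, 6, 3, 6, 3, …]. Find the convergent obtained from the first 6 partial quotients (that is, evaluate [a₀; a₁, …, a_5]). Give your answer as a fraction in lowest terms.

3970/1197

Start with 3.
6 + 1/(3/1) = 6 + 1/3 = 19/3
3 + 1/(19/3) = 3 + 3/19 = 60/19
6 + 1/(60/19) = 6 + 19/60 = 379/60
3 + 1/(379/60) = 3 + 60/379 = 1197/379
3 + 1/(1197/379) = 3 + 379/1197 = 3970/1197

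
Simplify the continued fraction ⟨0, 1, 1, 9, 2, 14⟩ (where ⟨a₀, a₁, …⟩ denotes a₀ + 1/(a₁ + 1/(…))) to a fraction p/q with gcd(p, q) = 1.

Work from the innermost term outward:
Start with 14.
2 + 1/(14/1) = 2 + 1/14 = 29/14
9 + 1/(29/14) = 9 + 14/29 = 275/29
1 + 1/(275/29) = 1 + 29/275 = 304/275
1 + 1/(304/275) = 1 + 275/304 = 579/304
0 + 1/(579/304) = 0 + 304/579 = 304/579

304/579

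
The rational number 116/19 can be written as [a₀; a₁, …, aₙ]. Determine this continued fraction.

⌊116/19⌋ = 6, remainder 2
⌊19/2⌋ = 9, remainder 1
⌊2/1⌋ = 2, remainder 0

[6; 9, 2]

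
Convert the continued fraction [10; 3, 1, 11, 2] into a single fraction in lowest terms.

1005/98

Compute successive convergents:
a_0 = 10: 10/1
a_1 = 3: 31/3
a_2 = 1: 41/4
a_3 = 11: 482/47
a_4 = 2: 1005/98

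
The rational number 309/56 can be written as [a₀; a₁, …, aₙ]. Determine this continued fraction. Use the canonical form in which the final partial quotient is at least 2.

309 ÷ 56 → quotient 5, remainder 29
56 ÷ 29 → quotient 1, remainder 27
29 ÷ 27 → quotient 1, remainder 2
27 ÷ 2 → quotient 13, remainder 1
2 ÷ 1 → quotient 2, remainder 0

[5; 1, 1, 13, 2]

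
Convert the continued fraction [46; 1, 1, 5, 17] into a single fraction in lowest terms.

8797/189

a_0 = 46: 46/1
a_1 = 1: 47/1
a_2 = 1: 93/2
a_3 = 5: 512/11
a_4 = 17: 8797/189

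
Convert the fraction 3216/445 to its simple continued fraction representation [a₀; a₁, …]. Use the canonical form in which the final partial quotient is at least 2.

[7; 4, 2, 2, 6, 3]

Apply division with remainder until the remainder is 0:
3216 = 7·445 + 101, so a_0 = 7
445 = 4·101 + 41, so a_1 = 4
101 = 2·41 + 19, so a_2 = 2
41 = 2·19 + 3, so a_3 = 2
19 = 6·3 + 1, so a_4 = 6
3 = 3·1 + 0, so a_5 = 3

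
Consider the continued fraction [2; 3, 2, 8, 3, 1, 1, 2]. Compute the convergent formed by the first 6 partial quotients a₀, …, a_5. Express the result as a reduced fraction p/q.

556/243

Start with 1.
3 + 1/(1/1) = 3 + 1/1 = 4/1
8 + 1/(4/1) = 8 + 1/4 = 33/4
2 + 1/(33/4) = 2 + 4/33 = 70/33
3 + 1/(70/33) = 3 + 33/70 = 243/70
2 + 1/(243/70) = 2 + 70/243 = 556/243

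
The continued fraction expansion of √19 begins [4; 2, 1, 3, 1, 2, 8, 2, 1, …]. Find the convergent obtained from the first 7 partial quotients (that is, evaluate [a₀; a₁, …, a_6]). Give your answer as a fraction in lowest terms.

1421/326

Collapse the nested fraction from the inside out:
Start with 8.
2 + 1/(8/1) = 2 + 1/8 = 17/8
1 + 1/(17/8) = 1 + 8/17 = 25/17
3 + 1/(25/17) = 3 + 17/25 = 92/25
1 + 1/(92/25) = 1 + 25/92 = 117/92
2 + 1/(117/92) = 2 + 92/117 = 326/117
4 + 1/(326/117) = 4 + 117/326 = 1421/326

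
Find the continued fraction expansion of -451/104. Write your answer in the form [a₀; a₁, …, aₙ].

-451 ÷ 104 → quotient -5, remainder 69
104 ÷ 69 → quotient 1, remainder 35
69 ÷ 35 → quotient 1, remainder 34
35 ÷ 34 → quotient 1, remainder 1
34 ÷ 1 → quotient 34, remainder 0

[-5; 1, 1, 1, 34]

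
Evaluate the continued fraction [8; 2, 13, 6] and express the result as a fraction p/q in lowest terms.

1391/164

a_0 = 8: 8/1
a_1 = 2: 17/2
a_2 = 13: 229/27
a_3 = 6: 1391/164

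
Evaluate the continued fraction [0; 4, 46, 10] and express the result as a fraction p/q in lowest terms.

Use the convergent recurrence hₖ = aₖ·hₖ₋₁ + hₖ₋₂ (and likewise for the denominators kₖ):
a_0 = 0: 0/1
a_1 = 4: 1/4
a_2 = 46: 46/185
a_3 = 10: 461/1854

461/1854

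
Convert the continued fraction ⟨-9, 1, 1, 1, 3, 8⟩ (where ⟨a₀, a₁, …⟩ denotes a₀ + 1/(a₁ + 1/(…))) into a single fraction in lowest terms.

-761/91

Build up convergents one term at a time:
a_0 = -9: -9/1
a_1 = 1: -8/1
a_2 = 1: -17/2
a_3 = 1: -25/3
a_4 = 3: -92/11
a_5 = 8: -761/91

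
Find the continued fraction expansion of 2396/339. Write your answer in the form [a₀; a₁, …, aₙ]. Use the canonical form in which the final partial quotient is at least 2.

[7; 14, 1, 2, 1, 5]

Repeatedly divide and take the remainder:
2396 ÷ 339 → quotient 7, remainder 23
339 ÷ 23 → quotient 14, remainder 17
23 ÷ 17 → quotient 1, remainder 6
17 ÷ 6 → quotient 2, remainder 5
6 ÷ 5 → quotient 1, remainder 1
5 ÷ 1 → quotient 5, remainder 0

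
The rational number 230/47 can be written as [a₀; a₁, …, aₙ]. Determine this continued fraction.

Repeatedly divide and take the remainder:
230 ÷ 47 → quotient 4, remainder 42
47 ÷ 42 → quotient 1, remainder 5
42 ÷ 5 → quotient 8, remainder 2
5 ÷ 2 → quotient 2, remainder 1
2 ÷ 1 → quotient 2, remainder 0

[4; 1, 8, 2, 2]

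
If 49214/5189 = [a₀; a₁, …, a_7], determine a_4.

49214 = 9·5189 + 2513, so a_0 = 9
5189 = 2·2513 + 163, so a_1 = 2
2513 = 15·163 + 68, so a_2 = 15
163 = 2·68 + 27, so a_3 = 2
68 = 2·27 + 14, so a_4 = 2

2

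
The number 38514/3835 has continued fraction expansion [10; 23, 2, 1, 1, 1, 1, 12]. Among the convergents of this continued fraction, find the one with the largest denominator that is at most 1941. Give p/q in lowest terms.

3053/304

List convergents until the denominator exceeds the bound:
a_0 = 10: 10/1  (≤ bound)
a_1 = 23: 231/23  (≤ bound)
a_2 = 2: 472/47  (≤ bound)
a_3 = 1: 703/70  (≤ bound)
a_4 = 1: 1175/117  (≤ bound)
a_5 = 1: 1878/187  (≤ bound)
a_6 = 1: 3053/304  (≤ bound)
a_7 = 12: 38514/3835  (> 1941, stop)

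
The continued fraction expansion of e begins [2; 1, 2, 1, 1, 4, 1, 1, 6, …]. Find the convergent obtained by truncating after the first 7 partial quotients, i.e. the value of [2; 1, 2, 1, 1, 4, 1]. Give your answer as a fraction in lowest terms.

106/39

Start with 1.
4 + 1/(1/1) = 4 + 1/1 = 5/1
1 + 1/(5/1) = 1 + 1/5 = 6/5
1 + 1/(6/5) = 1 + 5/6 = 11/6
2 + 1/(11/6) = 2 + 6/11 = 28/11
1 + 1/(28/11) = 1 + 11/28 = 39/28
2 + 1/(39/28) = 2 + 28/39 = 106/39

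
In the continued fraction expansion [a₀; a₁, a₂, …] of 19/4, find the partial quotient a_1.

1

⌊19/4⌋ = 4, remainder 3
⌊4/3⌋ = 1, remainder 1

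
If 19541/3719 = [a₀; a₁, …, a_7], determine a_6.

4

19541 ÷ 3719 → quotient 5, remainder 946
3719 ÷ 946 → quotient 3, remainder 881
946 ÷ 881 → quotient 1, remainder 65
881 ÷ 65 → quotient 13, remainder 36
65 ÷ 36 → quotient 1, remainder 29
36 ÷ 29 → quotient 1, remainder 7
29 ÷ 7 → quotient 4, remainder 1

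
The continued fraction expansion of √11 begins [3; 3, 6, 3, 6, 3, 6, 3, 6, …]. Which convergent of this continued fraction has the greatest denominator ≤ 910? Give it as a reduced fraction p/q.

List convergents until the denominator exceeds the bound:
a_0 = 3: 3/1  (≤ bound)
a_1 = 3: 10/3  (≤ bound)
a_2 = 6: 63/19  (≤ bound)
a_3 = 3: 199/60  (≤ bound)
a_4 = 6: 1257/379  (≤ bound)
a_5 = 3: 3970/1197  (> 910, stop)

1257/379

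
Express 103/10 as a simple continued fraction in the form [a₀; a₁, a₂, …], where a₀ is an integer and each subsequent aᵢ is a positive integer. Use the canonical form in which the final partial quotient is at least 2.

⌊103/10⌋ = 10, remainder 3
⌊10/3⌋ = 3, remainder 1
⌊3/1⌋ = 3, remainder 0

[10; 3, 3]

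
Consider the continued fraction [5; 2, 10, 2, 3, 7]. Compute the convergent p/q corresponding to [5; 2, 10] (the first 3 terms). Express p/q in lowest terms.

115/21

Start with 10.
2 + 1/(10/1) = 2 + 1/10 = 21/10
5 + 1/(21/10) = 5 + 10/21 = 115/21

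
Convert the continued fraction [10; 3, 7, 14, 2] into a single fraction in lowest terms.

a_0 = 10: 10/1
a_1 = 3: 31/3
a_2 = 7: 227/22
a_3 = 14: 3209/311
a_4 = 2: 6645/644

6645/644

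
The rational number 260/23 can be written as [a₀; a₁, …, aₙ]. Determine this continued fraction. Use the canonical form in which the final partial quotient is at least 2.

260 = 11·23 + 7, so a_0 = 11
23 = 3·7 + 2, so a_1 = 3
7 = 3·2 + 1, so a_2 = 3
2 = 2·1 + 0, so a_3 = 2

[11; 3, 3, 2]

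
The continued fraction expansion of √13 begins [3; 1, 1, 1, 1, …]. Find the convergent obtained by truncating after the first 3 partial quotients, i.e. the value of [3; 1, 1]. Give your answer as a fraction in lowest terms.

7/2

a_0 = 3: 3/1
a_1 = 1: 4/1
a_2 = 1: 7/2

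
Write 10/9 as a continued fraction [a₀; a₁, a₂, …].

[1; 9]

⌊10/9⌋ = 1, remainder 1
⌊9/1⌋ = 9, remainder 0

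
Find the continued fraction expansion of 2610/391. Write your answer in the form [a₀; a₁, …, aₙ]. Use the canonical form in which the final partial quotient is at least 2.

2610 = 6·391 + 264, so a_0 = 6
391 = 1·264 + 127, so a_1 = 1
264 = 2·127 + 10, so a_2 = 2
127 = 12·10 + 7, so a_3 = 12
10 = 1·7 + 3, so a_4 = 1
7 = 2·3 + 1, so a_5 = 2
3 = 3·1 + 0, so a_6 = 3

[6; 1, 2, 12, 1, 2, 3]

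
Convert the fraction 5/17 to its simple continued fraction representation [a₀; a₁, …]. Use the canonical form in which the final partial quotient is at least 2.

[0; 3, 2, 2]

Repeatedly divide and take the remainder:
⌊5/17⌋ = 0, remainder 5
⌊17/5⌋ = 3, remainder 2
⌊5/2⌋ = 2, remainder 1
⌊2/1⌋ = 2, remainder 0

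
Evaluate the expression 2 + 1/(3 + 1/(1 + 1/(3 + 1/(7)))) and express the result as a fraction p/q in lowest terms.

247/109

a_0 = 2: 2/1
a_1 = 3: 7/3
a_2 = 1: 9/4
a_3 = 3: 34/15
a_4 = 7: 247/109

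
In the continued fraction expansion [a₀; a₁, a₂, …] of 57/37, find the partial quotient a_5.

⌊57/37⌋ = 1, remainder 20
⌊37/20⌋ = 1, remainder 17
⌊20/17⌋ = 1, remainder 3
⌊17/3⌋ = 5, remainder 2
⌊3/2⌋ = 1, remainder 1
⌊2/1⌋ = 2, remainder 0

2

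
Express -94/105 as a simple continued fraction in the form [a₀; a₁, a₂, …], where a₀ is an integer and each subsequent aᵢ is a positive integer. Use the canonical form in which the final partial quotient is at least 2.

[-1; 9, 1, 1, 5]

-94 ÷ 105 → quotient -1, remainder 11
105 ÷ 11 → quotient 9, remainder 6
11 ÷ 6 → quotient 1, remainder 5
6 ÷ 5 → quotient 1, remainder 1
5 ÷ 1 → quotient 5, remainder 0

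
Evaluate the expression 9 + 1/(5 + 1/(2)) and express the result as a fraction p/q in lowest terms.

Compute successive convergents:
a_0 = 9: 9/1
a_1 = 5: 46/5
a_2 = 2: 101/11

101/11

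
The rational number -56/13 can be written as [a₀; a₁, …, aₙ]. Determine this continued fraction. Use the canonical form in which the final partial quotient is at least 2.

[-5; 1, 2, 4]

Apply division with remainder until the remainder is 0:
-56 = -5·13 + 9, so a_0 = -5
13 = 1·9 + 4, so a_1 = 1
9 = 2·4 + 1, so a_2 = 2
4 = 4·1 + 0, so a_3 = 4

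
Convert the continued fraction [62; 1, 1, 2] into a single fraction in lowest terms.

313/5

Start with 2.
1 + 1/(2/1) = 1 + 1/2 = 3/2
1 + 1/(3/2) = 1 + 2/3 = 5/3
62 + 1/(5/3) = 62 + 3/5 = 313/5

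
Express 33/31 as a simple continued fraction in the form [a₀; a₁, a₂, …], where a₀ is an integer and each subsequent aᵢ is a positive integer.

[1; 15, 2]

33 = 1·31 + 2, so a_0 = 1
31 = 15·2 + 1, so a_1 = 15
2 = 2·1 + 0, so a_2 = 2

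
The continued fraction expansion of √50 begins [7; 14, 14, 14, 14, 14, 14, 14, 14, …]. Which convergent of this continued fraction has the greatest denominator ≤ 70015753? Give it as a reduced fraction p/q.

54608393/7722793

List convergents until the denominator exceeds the bound:
a_0 = 7: 7/1  (≤ bound)
a_1 = 14: 99/14  (≤ bound)
a_2 = 14: 1393/197  (≤ bound)
a_3 = 14: 19601/2772  (≤ bound)
a_4 = 14: 275807/39005  (≤ bound)
a_5 = 14: 3880899/548842  (≤ bound)
a_6 = 14: 54608393/7722793  (≤ bound)
a_7 = 14: 768398401/108667944  (> 70015753, stop)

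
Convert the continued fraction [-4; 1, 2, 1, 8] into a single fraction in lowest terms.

-114/35

Start with 8.
1 + 1/(8/1) = 1 + 1/8 = 9/8
2 + 1/(9/8) = 2 + 8/9 = 26/9
1 + 1/(26/9) = 1 + 9/26 = 35/26
-4 + 1/(35/26) = -4 + 26/35 = -114/35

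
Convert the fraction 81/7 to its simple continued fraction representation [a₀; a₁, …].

81 = 11·7 + 4, so a_0 = 11
7 = 1·4 + 3, so a_1 = 1
4 = 1·3 + 1, so a_2 = 1
3 = 3·1 + 0, so a_3 = 3

[11; 1, 1, 3]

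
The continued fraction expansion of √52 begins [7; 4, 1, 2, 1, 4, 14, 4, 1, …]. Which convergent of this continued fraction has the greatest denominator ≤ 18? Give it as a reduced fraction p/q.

101/14

List convergents until the denominator exceeds the bound:
a_0 = 7: 7/1  (≤ bound)
a_1 = 4: 29/4  (≤ bound)
a_2 = 1: 36/5  (≤ bound)
a_3 = 2: 101/14  (≤ bound)
a_4 = 1: 137/19  (> 18, stop)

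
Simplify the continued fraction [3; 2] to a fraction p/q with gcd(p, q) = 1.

Start with 2.
3 + 1/(2/1) = 3 + 1/2 = 7/2

7/2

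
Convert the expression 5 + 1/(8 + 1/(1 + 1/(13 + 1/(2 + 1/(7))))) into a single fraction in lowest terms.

a_0 = 5: 5/1
a_1 = 8: 41/8
a_2 = 1: 46/9
a_3 = 13: 639/125
a_4 = 2: 1324/259
a_5 = 7: 9907/1938

9907/1938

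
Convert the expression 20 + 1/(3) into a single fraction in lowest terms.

Start with 3.
20 + 1/(3/1) = 20 + 1/3 = 61/3

61/3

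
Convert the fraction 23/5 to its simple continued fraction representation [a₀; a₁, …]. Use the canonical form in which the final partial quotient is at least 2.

[4; 1, 1, 2]

Apply division with remainder until the remainder is 0:
⌊23/5⌋ = 4, remainder 3
⌊5/3⌋ = 1, remainder 2
⌊3/2⌋ = 1, remainder 1
⌊2/1⌋ = 2, remainder 0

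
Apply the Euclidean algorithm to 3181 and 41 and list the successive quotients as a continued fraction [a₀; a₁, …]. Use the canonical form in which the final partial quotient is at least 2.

Run the Euclidean algorithm, recording each quotient:
⌊3181/41⌋ = 77, remainder 24
⌊41/24⌋ = 1, remainder 17
⌊24/17⌋ = 1, remainder 7
⌊17/7⌋ = 2, remainder 3
⌊7/3⌋ = 2, remainder 1
⌊3/1⌋ = 3, remainder 0

[77; 1, 1, 2, 2, 3]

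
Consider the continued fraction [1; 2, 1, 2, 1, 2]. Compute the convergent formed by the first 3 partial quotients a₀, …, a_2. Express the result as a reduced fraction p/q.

4/3

Use the convergent recurrence hₖ = aₖ·hₖ₋₁ + hₖ₋₂ (and likewise for the denominators kₖ):
a_0 = 1: 1/1
a_1 = 2: 3/2
a_2 = 1: 4/3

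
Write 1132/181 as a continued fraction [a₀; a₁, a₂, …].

[6; 3, 1, 14, 3]

Repeatedly divide and take the remainder:
1132 ÷ 181 → quotient 6, remainder 46
181 ÷ 46 → quotient 3, remainder 43
46 ÷ 43 → quotient 1, remainder 3
43 ÷ 3 → quotient 14, remainder 1
3 ÷ 1 → quotient 3, remainder 0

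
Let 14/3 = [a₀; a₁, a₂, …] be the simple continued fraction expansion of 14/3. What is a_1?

14 ÷ 3 → quotient 4, remainder 2
3 ÷ 2 → quotient 1, remainder 1

1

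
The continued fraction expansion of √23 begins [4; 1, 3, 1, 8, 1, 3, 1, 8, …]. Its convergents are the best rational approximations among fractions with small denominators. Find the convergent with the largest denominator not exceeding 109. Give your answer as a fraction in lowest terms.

a_0 = 4: 4/1  (≤ bound)
a_1 = 1: 5/1  (≤ bound)
a_2 = 3: 19/4  (≤ bound)
a_3 = 1: 24/5  (≤ bound)
a_4 = 8: 211/44  (≤ bound)
a_5 = 1: 235/49  (≤ bound)
a_6 = 3: 916/191  (> 109, stop)

235/49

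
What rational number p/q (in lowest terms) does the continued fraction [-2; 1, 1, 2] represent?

-7/5

Start with 2.
1 + 1/(2/1) = 1 + 1/2 = 3/2
1 + 1/(3/2) = 1 + 2/3 = 5/3
-2 + 1/(5/3) = -2 + 3/5 = -7/5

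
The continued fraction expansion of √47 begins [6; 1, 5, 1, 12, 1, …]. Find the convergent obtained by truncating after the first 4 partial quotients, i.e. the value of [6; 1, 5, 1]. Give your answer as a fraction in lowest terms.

Starting at the tail and folding back:
Start with 1.
5 + 1/(1/1) = 5 + 1/1 = 6/1
1 + 1/(6/1) = 1 + 1/6 = 7/6
6 + 1/(7/6) = 6 + 6/7 = 48/7

48/7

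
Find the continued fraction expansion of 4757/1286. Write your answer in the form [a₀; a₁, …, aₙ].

[3; 1, 2, 3, 10, 2, 2, 2]

4757 ÷ 1286 → quotient 3, remainder 899
1286 ÷ 899 → quotient 1, remainder 387
899 ÷ 387 → quotient 2, remainder 125
387 ÷ 125 → quotient 3, remainder 12
125 ÷ 12 → quotient 10, remainder 5
12 ÷ 5 → quotient 2, remainder 2
5 ÷ 2 → quotient 2, remainder 1
2 ÷ 1 → quotient 2, remainder 0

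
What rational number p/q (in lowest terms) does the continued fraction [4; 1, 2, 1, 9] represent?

185/39

a_0 = 4: 4/1
a_1 = 1: 5/1
a_2 = 2: 14/3
a_3 = 1: 19/4
a_4 = 9: 185/39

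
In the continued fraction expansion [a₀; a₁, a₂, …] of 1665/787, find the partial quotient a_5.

5

Run the Euclidean algorithm, recording each quotient:
1665 = 2·787 + 91, so a_0 = 2
787 = 8·91 + 59, so a_1 = 8
91 = 1·59 + 32, so a_2 = 1
59 = 1·32 + 27, so a_3 = 1
32 = 1·27 + 5, so a_4 = 1
27 = 5·5 + 2, so a_5 = 5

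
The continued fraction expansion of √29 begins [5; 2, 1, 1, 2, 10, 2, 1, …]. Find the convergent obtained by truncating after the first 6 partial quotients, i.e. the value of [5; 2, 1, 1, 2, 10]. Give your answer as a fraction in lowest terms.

727/135

Starting at the tail and folding back:
Start with 10.
2 + 1/(10/1) = 2 + 1/10 = 21/10
1 + 1/(21/10) = 1 + 10/21 = 31/21
1 + 1/(31/21) = 1 + 21/31 = 52/31
2 + 1/(52/31) = 2 + 31/52 = 135/52
5 + 1/(135/52) = 5 + 52/135 = 727/135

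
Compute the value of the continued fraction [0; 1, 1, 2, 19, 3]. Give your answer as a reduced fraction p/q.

Collapse the nested fraction from the inside out:
Start with 3.
19 + 1/(3/1) = 19 + 1/3 = 58/3
2 + 1/(58/3) = 2 + 3/58 = 119/58
1 + 1/(119/58) = 1 + 58/119 = 177/119
1 + 1/(177/119) = 1 + 119/177 = 296/177
0 + 1/(296/177) = 0 + 177/296 = 177/296

177/296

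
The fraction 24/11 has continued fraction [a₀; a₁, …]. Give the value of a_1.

Run the Euclidean algorithm, recording each quotient:
⌊24/11⌋ = 2, remainder 2
⌊11/2⌋ = 5, remainder 1

5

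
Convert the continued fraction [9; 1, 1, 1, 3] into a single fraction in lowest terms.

Use the convergent recurrence hₖ = aₖ·hₖ₋₁ + hₖ₋₂ (and likewise for the denominators kₖ):
a_0 = 9: 9/1
a_1 = 1: 10/1
a_2 = 1: 19/2
a_3 = 1: 29/3
a_4 = 3: 106/11

106/11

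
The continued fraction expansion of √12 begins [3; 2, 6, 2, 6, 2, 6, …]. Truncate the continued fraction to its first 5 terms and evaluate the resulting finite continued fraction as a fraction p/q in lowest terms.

a_0 = 3: 3/1
a_1 = 2: 7/2
a_2 = 6: 45/13
a_3 = 2: 97/28
a_4 = 6: 627/181

627/181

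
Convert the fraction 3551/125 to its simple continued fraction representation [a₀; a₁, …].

[28; 2, 2, 4, 1, 1, 2]

3551 = 28·125 + 51, so a_0 = 28
125 = 2·51 + 23, so a_1 = 2
51 = 2·23 + 5, so a_2 = 2
23 = 4·5 + 3, so a_3 = 4
5 = 1·3 + 2, so a_4 = 1
3 = 1·2 + 1, so a_5 = 1
2 = 2·1 + 0, so a_6 = 2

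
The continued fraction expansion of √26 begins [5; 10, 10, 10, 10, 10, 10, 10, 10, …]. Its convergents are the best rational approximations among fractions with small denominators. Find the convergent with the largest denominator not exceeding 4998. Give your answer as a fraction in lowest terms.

5201/1020

a_0 = 5: 5/1  (≤ bound)
a_1 = 10: 51/10  (≤ bound)
a_2 = 10: 515/101  (≤ bound)
a_3 = 10: 5201/1020  (≤ bound)
a_4 = 10: 52525/10301  (> 4998, stop)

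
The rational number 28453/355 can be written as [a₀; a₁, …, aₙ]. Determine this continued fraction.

Repeatedly divide and take the remainder:
28453 ÷ 355 → quotient 80, remainder 53
355 ÷ 53 → quotient 6, remainder 37
53 ÷ 37 → quotient 1, remainder 16
37 ÷ 16 → quotient 2, remainder 5
16 ÷ 5 → quotient 3, remainder 1
5 ÷ 1 → quotient 5, remainder 0

[80; 6, 1, 2, 3, 5]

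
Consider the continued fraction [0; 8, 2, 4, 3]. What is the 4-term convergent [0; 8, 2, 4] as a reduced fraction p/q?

9/76

Use the convergent recurrence hₖ = aₖ·hₖ₋₁ + hₖ₋₂ (and likewise for the denominators kₖ):
a_0 = 0: 0/1
a_1 = 8: 1/8
a_2 = 2: 2/17
a_3 = 4: 9/76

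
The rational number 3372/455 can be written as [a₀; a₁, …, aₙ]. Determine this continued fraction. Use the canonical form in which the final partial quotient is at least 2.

3372 = 7·455 + 187, so a_0 = 7
455 = 2·187 + 81, so a_1 = 2
187 = 2·81 + 25, so a_2 = 2
81 = 3·25 + 6, so a_3 = 3
25 = 4·6 + 1, so a_4 = 4
6 = 6·1 + 0, so a_5 = 6

[7; 2, 2, 3, 4, 6]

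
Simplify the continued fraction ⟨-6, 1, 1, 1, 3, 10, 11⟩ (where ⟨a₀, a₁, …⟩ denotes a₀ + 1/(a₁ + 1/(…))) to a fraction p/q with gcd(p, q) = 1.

Build up convergents one term at a time:
a_0 = -6: -6/1
a_1 = 1: -5/1
a_2 = 1: -11/2
a_3 = 1: -16/3
a_4 = 3: -59/11
a_5 = 10: -606/113
a_6 = 11: -6725/1254

-6725/1254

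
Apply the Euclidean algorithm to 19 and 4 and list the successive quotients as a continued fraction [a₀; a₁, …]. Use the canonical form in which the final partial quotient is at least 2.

19 = 4·4 + 3, so a_0 = 4
4 = 1·3 + 1, so a_1 = 1
3 = 3·1 + 0, so a_2 = 3

[4; 1, 3]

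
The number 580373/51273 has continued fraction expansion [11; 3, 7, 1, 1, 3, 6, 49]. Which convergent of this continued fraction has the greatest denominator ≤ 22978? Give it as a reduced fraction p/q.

11806/1043

List convergents until the denominator exceeds the bound:
a_0 = 11: 11/1  (≤ bound)
a_1 = 3: 34/3  (≤ bound)
a_2 = 7: 249/22  (≤ bound)
a_3 = 1: 283/25  (≤ bound)
a_4 = 1: 532/47  (≤ bound)
a_5 = 3: 1879/166  (≤ bound)
a_6 = 6: 11806/1043  (≤ bound)
a_7 = 49: 580373/51273  (> 22978, stop)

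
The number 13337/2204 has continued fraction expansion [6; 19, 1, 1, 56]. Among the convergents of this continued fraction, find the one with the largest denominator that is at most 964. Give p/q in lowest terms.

236/39

List convergents until the denominator exceeds the bound:
a_0 = 6: 6/1  (≤ bound)
a_1 = 19: 115/19  (≤ bound)
a_2 = 1: 121/20  (≤ bound)
a_3 = 1: 236/39  (≤ bound)
a_4 = 56: 13337/2204  (> 964, stop)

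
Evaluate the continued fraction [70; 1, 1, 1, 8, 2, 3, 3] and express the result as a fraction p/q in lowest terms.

Starting at the tail and folding back:
Start with 3.
3 + 1/(3/1) = 3 + 1/3 = 10/3
2 + 1/(10/3) = 2 + 3/10 = 23/10
8 + 1/(23/10) = 8 + 10/23 = 194/23
1 + 1/(194/23) = 1 + 23/194 = 217/194
1 + 1/(217/194) = 1 + 194/217 = 411/217
1 + 1/(411/217) = 1 + 217/411 = 628/411
70 + 1/(628/411) = 70 + 411/628 = 44371/628

44371/628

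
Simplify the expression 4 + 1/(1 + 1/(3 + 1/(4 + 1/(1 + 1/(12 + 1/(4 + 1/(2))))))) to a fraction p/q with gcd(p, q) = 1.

11729/2463

Build up convergents one term at a time:
a_0 = 4: 4/1
a_1 = 1: 5/1
a_2 = 3: 19/4
a_3 = 4: 81/17
a_4 = 1: 100/21
a_5 = 12: 1281/269
a_6 = 4: 5224/1097
a_7 = 2: 11729/2463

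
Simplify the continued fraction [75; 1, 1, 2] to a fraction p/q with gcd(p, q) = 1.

Start with 2.
1 + 1/(2/1) = 1 + 1/2 = 3/2
1 + 1/(3/2) = 1 + 2/3 = 5/3
75 + 1/(5/3) = 75 + 3/5 = 378/5

378/5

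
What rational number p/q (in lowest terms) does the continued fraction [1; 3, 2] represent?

a_0 = 1: 1/1
a_1 = 3: 4/3
a_2 = 2: 9/7

9/7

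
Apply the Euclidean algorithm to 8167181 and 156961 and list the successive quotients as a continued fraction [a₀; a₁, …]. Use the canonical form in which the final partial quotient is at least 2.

⌊8167181/156961⌋ = 52, remainder 5209
⌊156961/5209⌋ = 30, remainder 691
⌊5209/691⌋ = 7, remainder 372
⌊691/372⌋ = 1, remainder 319
⌊372/319⌋ = 1, remainder 53
⌊319/53⌋ = 6, remainder 1
⌊53/1⌋ = 53, remainder 0

[52; 30, 7, 1, 1, 6, 53]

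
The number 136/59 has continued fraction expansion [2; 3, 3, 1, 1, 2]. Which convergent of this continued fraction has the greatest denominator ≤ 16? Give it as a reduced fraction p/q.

30/13

a_0 = 2: 2/1  (≤ bound)
a_1 = 3: 7/3  (≤ bound)
a_2 = 3: 23/10  (≤ bound)
a_3 = 1: 30/13  (≤ bound)
a_4 = 1: 53/23  (> 16, stop)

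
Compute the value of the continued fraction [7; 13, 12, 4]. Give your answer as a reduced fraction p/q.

4536/641

Work from the innermost term outward:
Start with 4.
12 + 1/(4/1) = 12 + 1/4 = 49/4
13 + 1/(49/4) = 13 + 4/49 = 641/49
7 + 1/(641/49) = 7 + 49/641 = 4536/641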